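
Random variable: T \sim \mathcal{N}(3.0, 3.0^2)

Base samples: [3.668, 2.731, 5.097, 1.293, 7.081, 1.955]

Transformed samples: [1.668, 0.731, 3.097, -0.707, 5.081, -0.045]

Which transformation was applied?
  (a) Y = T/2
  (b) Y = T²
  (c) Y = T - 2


Checking option (c) Y = T - 2:
  T = 3.668 -> Y = 1.668 ✓
  T = 2.731 -> Y = 0.731 ✓
  T = 5.097 -> Y = 3.097 ✓
All samples match this transformation.

(c) T - 2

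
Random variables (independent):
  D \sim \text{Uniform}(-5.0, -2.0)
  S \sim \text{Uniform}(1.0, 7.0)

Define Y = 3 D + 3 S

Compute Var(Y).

For independent RVs: Var(aX + bY) = a²Var(X) + b²Var(Y)
Var(D) = 0.75
Var(S) = 3
Var(Y) = 3²*0.75 + 3²*3
= 9*0.75 + 9*3 = 33.75

33.75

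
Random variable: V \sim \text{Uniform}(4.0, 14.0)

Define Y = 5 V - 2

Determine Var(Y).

For Y = aV + b: Var(Y) = a² * Var(V)
Var(V) = (14 - 4)^2/12 = 8.3333333
Var(Y) = 5² * 8.3333333 = 25 * 8.3333333 = 208.33333

208.33333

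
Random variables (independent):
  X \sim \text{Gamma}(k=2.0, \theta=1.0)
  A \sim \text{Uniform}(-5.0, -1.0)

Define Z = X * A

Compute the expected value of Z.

For independent RVs: E[XY] = E[X]*E[Y]
E[X] = 2
E[A] = -3
E[Z] = 2 * (-3) = -6

-6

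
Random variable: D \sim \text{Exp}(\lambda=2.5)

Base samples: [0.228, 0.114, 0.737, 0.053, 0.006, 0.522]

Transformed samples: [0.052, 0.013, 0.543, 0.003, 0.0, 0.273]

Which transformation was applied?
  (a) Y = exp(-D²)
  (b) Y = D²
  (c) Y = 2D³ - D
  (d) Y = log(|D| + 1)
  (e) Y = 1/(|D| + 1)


Checking option (b) Y = D²:
  D = 0.228 -> Y = 0.052 ✓
  D = 0.114 -> Y = 0.013 ✓
  D = 0.737 -> Y = 0.543 ✓
All samples match this transformation.

(b) D²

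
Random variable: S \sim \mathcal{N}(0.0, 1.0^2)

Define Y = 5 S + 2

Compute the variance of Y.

For Y = aS + b: Var(Y) = a² * Var(S)
Var(S) = 1.0^2 = 1
Var(Y) = 5² * 1 = 25 * 1 = 25

25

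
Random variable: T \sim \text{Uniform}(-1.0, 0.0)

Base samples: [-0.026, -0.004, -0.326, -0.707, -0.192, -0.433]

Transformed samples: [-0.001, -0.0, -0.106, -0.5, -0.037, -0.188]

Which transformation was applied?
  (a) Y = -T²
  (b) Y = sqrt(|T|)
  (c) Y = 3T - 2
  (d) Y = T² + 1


Checking option (a) Y = -T²:
  T = -0.026 -> Y = -0.001 ✓
  T = -0.004 -> Y = -0.0 ✓
  T = -0.326 -> Y = -0.106 ✓
All samples match this transformation.

(a) -T²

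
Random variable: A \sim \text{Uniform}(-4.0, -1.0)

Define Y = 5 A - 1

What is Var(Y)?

For Y = aA + b: Var(Y) = a² * Var(A)
Var(A) = (-1 + 4)^2/12 = 0.75
Var(Y) = 5² * 0.75 = 25 * 0.75 = 18.75

18.75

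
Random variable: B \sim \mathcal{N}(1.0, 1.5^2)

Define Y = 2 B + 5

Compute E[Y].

For Y = 2B + 5:
E[Y] = 2 * E[B] + 5
E[B] = 1.0 = 1
E[Y] = 2 * 1 + 5 = 7

7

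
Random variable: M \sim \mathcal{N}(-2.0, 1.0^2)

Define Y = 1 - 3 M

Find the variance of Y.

For Y = aM + b: Var(Y) = a² * Var(M)
Var(M) = 1.0^2 = 1
Var(Y) = (-3)² * 1 = 9 * 1 = 9

9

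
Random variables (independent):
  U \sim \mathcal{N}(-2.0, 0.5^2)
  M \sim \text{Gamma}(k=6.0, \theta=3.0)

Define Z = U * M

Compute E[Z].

For independent RVs: E[XY] = E[X]*E[Y]
E[U] = -2
E[M] = 18
E[Z] = -2 * 18 = -36

-36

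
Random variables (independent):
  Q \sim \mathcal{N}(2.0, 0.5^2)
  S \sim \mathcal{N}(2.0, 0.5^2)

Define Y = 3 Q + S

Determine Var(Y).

For independent RVs: Var(aX + bY) = a²Var(X) + b²Var(Y)
Var(Q) = 0.25
Var(S) = 0.25
Var(Y) = 3²*0.25 + 1²*0.25
= 9*0.25 + 1*0.25 = 2.5

2.5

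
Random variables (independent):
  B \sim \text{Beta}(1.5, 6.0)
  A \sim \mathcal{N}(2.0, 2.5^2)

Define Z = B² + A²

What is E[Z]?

E[Z] = E[B²] + E[A²]
E[B²] = Var(B) + E[B]² = 0.018823529 + 0.04 = 0.058823529
E[A²] = Var(A) + E[A]² = 6.25 + 4 = 10.25
E[Z] = 0.058823529 + 10.25 = 10.308824

10.308824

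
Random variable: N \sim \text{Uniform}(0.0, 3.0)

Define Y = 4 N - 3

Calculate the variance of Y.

For Y = aN + b: Var(Y) = a² * Var(N)
Var(N) = (3 - 0)^2/12 = 0.75
Var(Y) = 4² * 0.75 = 16 * 0.75 = 12

12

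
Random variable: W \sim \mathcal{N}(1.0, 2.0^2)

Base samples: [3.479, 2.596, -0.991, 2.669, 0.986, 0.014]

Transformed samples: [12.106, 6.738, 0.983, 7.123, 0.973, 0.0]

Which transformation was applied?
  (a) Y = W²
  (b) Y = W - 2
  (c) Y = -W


Checking option (a) Y = W²:
  W = 3.479 -> Y = 12.106 ✓
  W = 2.596 -> Y = 6.738 ✓
  W = -0.991 -> Y = 0.983 ✓
All samples match this transformation.

(a) W²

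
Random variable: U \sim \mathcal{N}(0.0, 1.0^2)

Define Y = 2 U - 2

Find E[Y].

For Y = 2U - 2:
E[Y] = 2 * E[U] - 2
E[U] = 0.0 = 0
E[Y] = 2 * 0 - 2 = -2

-2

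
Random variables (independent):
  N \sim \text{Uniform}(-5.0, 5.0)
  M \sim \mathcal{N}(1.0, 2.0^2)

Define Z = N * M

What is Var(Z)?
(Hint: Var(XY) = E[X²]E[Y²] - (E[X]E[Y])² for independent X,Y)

Var(XY) = E[X²]E[Y²] - (E[X]E[Y])²
E[N] = 0, Var(N) = 8.3333333
E[M] = 1, Var(M) = 4
E[N²] = 8.3333333 + 0² = 8.3333333
E[M²] = 4 + 1² = 5
Var(Z) = 8.3333333*5 - (0*1)²
= 41.666667 - 0 = 41.666667

41.666667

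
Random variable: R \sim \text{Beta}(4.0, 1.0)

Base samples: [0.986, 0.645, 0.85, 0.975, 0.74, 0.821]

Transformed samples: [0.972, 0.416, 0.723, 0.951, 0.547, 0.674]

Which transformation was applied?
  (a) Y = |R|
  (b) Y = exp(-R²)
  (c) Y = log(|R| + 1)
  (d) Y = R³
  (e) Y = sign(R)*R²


Checking option (e) Y = sign(R)*R²:
  R = 0.986 -> Y = 0.972 ✓
  R = 0.645 -> Y = 0.416 ✓
  R = 0.85 -> Y = 0.723 ✓
All samples match this transformation.

(e) sign(R)*R²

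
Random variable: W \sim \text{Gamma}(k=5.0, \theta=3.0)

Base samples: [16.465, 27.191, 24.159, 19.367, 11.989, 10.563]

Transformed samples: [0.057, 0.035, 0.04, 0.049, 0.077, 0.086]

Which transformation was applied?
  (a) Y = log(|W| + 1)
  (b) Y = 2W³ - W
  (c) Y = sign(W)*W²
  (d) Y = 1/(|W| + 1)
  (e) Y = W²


Checking option (d) Y = 1/(|W| + 1):
  W = 16.465 -> Y = 0.057 ✓
  W = 27.191 -> Y = 0.035 ✓
  W = 24.159 -> Y = 0.04 ✓
All samples match this transformation.

(d) 1/(|W| + 1)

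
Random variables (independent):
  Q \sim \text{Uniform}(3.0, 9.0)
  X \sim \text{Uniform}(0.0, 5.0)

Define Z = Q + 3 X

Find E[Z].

E[Z] = 1*E[Q] + 3*E[X]
E[Q] = 6
E[X] = 2.5
E[Z] = 1*6 + 3*2.5 = 13.5

13.5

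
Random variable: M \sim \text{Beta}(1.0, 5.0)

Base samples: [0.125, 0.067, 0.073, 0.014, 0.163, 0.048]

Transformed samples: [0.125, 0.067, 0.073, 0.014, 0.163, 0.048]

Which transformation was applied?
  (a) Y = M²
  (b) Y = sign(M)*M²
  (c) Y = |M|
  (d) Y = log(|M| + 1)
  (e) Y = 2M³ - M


Checking option (c) Y = |M|:
  M = 0.125 -> Y = 0.125 ✓
  M = 0.067 -> Y = 0.067 ✓
  M = 0.073 -> Y = 0.073 ✓
All samples match this transformation.

(c) |M|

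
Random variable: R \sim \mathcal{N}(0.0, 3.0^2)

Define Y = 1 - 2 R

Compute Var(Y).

For Y = aR + b: Var(Y) = a² * Var(R)
Var(R) = 3.0^2 = 9
Var(Y) = (-2)² * 9 = 4 * 9 = 36

36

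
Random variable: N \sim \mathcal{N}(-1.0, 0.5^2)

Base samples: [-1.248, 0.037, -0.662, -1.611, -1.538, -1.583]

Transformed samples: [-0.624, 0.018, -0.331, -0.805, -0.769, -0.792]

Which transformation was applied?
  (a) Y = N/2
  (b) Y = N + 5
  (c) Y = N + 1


Checking option (a) Y = N/2:
  N = -1.248 -> Y = -0.624 ✓
  N = 0.037 -> Y = 0.018 ✓
  N = -0.662 -> Y = -0.331 ✓
All samples match this transformation.

(a) N/2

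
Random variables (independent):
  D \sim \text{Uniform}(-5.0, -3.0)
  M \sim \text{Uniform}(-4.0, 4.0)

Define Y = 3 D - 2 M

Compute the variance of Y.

For independent RVs: Var(aX + bY) = a²Var(X) + b²Var(Y)
Var(D) = 0.33333333
Var(M) = 5.3333333
Var(Y) = 3²*0.33333333 + (-2)²*5.3333333
= 9*0.33333333 + 4*5.3333333 = 24.333333

24.333333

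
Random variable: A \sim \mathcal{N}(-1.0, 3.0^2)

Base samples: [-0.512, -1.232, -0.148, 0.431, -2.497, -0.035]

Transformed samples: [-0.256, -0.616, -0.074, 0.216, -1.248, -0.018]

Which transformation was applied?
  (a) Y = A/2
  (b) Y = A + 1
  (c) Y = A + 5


Checking option (a) Y = A/2:
  A = -0.512 -> Y = -0.256 ✓
  A = -1.232 -> Y = -0.616 ✓
  A = -0.148 -> Y = -0.074 ✓
All samples match this transformation.

(a) A/2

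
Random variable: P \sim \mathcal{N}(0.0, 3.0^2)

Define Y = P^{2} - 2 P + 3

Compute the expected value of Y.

E[Y] = 1*E[P²] - 2*E[P] + 3
E[P] = 0
E[P²] = Var(P) + (E[P])² = 9 + 0 = 9
E[Y] = 1*9 - 2*0 + 3 = 12

12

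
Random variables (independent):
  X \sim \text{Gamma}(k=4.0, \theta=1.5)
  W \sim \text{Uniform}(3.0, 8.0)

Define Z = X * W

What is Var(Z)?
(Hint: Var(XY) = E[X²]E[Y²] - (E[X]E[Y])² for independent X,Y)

Var(XY) = E[X²]E[Y²] - (E[X]E[Y])²
E[X] = 6, Var(X) = 9
E[W] = 5.5, Var(W) = 2.0833333
E[X²] = 9 + 6² = 45
E[W²] = 2.0833333 + 5.5² = 32.333333
Var(Z) = 45*32.333333 - (6*5.5)²
= 1455 - 1089 = 366

366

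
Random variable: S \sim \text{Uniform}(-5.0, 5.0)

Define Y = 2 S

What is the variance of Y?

For Y = aS + b: Var(Y) = a² * Var(S)
Var(S) = (5 + 5)^2/12 = 8.3333333
Var(Y) = 2² * 8.3333333 = 4 * 8.3333333 = 33.333333

33.333333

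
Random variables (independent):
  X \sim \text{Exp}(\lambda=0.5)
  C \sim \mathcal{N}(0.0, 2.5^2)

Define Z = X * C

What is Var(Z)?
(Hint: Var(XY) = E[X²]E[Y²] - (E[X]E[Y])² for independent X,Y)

Var(XY) = E[X²]E[Y²] - (E[X]E[Y])²
E[X] = 2, Var(X) = 4
E[C] = 0, Var(C) = 6.25
E[X²] = 4 + 2² = 8
E[C²] = 6.25 + 0² = 6.25
Var(Z) = 8*6.25 - (2*0)²
= 50 - 0 = 50

50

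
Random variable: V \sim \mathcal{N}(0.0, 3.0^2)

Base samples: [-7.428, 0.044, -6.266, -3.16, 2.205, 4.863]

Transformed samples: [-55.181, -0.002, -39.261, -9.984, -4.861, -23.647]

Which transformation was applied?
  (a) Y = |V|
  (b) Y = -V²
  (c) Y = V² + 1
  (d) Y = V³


Checking option (b) Y = -V²:
  V = -7.428 -> Y = -55.181 ✓
  V = 0.044 -> Y = -0.002 ✓
  V = -6.266 -> Y = -39.261 ✓
All samples match this transformation.

(b) -V²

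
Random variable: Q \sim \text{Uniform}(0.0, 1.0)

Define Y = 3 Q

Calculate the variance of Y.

For Y = aQ + b: Var(Y) = a² * Var(Q)
Var(Q) = (1 - 0)^2/12 = 0.083333333
Var(Y) = 3² * 0.083333333 = 9 * 0.083333333 = 0.75

0.75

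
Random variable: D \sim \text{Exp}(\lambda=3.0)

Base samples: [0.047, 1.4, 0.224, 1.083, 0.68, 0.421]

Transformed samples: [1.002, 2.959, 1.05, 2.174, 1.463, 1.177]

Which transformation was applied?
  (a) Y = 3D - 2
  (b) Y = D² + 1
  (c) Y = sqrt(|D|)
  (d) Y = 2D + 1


Checking option (b) Y = D² + 1:
  D = 0.047 -> Y = 1.002 ✓
  D = 1.4 -> Y = 2.959 ✓
  D = 0.224 -> Y = 1.05 ✓
All samples match this transformation.

(b) D² + 1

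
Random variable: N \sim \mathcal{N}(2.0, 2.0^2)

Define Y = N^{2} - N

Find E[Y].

E[Y] = 1*E[N²] - 1*E[N]
E[N] = 2
E[N²] = Var(N) + (E[N])² = 4 + 4 = 8
E[Y] = 1*8 - 1*2 = 6

6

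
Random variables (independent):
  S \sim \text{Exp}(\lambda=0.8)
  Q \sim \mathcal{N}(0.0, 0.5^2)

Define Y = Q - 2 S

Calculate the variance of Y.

For independent RVs: Var(aX + bY) = a²Var(X) + b²Var(Y)
Var(S) = 1.5625
Var(Q) = 0.25
Var(Y) = (-2)²*1.5625 + 1²*0.25
= 4*1.5625 + 1*0.25 = 6.5

6.5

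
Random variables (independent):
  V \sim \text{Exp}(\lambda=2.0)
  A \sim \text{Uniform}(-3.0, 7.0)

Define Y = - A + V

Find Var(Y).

For independent RVs: Var(aX + bY) = a²Var(X) + b²Var(Y)
Var(V) = 0.25
Var(A) = 8.3333333
Var(Y) = 1²*0.25 + (-1)²*8.3333333
= 1*0.25 + 1*8.3333333 = 8.5833333

8.5833333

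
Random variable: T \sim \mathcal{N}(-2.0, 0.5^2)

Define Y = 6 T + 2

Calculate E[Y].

For Y = 6T + 2:
E[Y] = 6 * E[T] + 2
E[T] = -2.0 = -2
E[Y] = 6 * (-2) + 2 = -10

-10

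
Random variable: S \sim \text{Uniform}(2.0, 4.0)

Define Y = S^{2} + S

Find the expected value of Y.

E[Y] = 1*E[S²] + 1*E[S]
E[S] = 3
E[S²] = Var(S) + (E[S])² = 0.33333333 + 9 = 9.3333333
E[Y] = 1*9.3333333 + 1*3 = 12.333333

12.333333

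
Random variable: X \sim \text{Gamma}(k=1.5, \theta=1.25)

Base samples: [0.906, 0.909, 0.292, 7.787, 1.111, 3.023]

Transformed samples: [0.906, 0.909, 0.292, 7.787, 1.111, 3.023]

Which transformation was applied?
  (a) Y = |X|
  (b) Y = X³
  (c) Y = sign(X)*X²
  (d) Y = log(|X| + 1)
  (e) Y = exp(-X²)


Checking option (a) Y = |X|:
  X = 0.906 -> Y = 0.906 ✓
  X = 0.909 -> Y = 0.909 ✓
  X = 0.292 -> Y = 0.292 ✓
All samples match this transformation.

(a) |X|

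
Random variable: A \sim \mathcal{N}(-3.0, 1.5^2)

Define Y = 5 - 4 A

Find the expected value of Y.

For Y = -4A + 5:
E[Y] = -4 * E[A] + 5
E[A] = -3.0 = -3
E[Y] = -4 * (-3) + 5 = 17

17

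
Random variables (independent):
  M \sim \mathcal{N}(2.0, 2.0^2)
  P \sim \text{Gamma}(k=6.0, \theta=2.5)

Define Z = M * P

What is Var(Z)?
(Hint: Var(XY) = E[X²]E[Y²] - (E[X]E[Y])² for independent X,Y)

Var(XY) = E[X²]E[Y²] - (E[X]E[Y])²
E[M] = 2, Var(M) = 4
E[P] = 15, Var(P) = 37.5
E[M²] = 4 + 2² = 8
E[P²] = 37.5 + 15² = 262.5
Var(Z) = 8*262.5 - (2*15)²
= 2100 - 900 = 1200

1200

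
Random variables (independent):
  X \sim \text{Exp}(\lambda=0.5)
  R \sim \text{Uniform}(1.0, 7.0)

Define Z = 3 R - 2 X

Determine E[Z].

E[Z] = -2*E[X] + 3*E[R]
E[X] = 2
E[R] = 4
E[Z] = -2*2 + 3*4 = 8

8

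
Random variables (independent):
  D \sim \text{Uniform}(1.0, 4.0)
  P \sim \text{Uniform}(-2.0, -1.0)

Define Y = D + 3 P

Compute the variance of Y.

For independent RVs: Var(aX + bY) = a²Var(X) + b²Var(Y)
Var(D) = 0.75
Var(P) = 0.083333333
Var(Y) = 1²*0.75 + 3²*0.083333333
= 1*0.75 + 9*0.083333333 = 1.5

1.5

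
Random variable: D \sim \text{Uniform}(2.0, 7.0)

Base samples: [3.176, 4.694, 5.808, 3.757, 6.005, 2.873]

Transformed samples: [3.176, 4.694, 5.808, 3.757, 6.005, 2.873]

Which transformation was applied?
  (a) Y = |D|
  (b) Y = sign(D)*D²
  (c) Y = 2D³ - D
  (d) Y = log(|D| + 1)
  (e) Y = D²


Checking option (a) Y = |D|:
  D = 3.176 -> Y = 3.176 ✓
  D = 4.694 -> Y = 4.694 ✓
  D = 5.808 -> Y = 5.808 ✓
All samples match this transformation.

(a) |D|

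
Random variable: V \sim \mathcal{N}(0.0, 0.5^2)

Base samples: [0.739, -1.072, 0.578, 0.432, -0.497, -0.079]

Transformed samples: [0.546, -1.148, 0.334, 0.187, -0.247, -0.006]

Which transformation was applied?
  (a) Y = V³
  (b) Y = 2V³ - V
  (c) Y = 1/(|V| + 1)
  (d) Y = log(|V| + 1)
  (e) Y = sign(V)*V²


Checking option (e) Y = sign(V)*V²:
  V = 0.739 -> Y = 0.546 ✓
  V = -1.072 -> Y = -1.148 ✓
  V = 0.578 -> Y = 0.334 ✓
All samples match this transformation.

(e) sign(V)*V²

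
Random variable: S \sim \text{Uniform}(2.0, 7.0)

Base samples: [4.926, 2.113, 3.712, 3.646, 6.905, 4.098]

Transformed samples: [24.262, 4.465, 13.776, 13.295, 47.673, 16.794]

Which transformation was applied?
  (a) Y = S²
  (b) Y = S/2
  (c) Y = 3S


Checking option (a) Y = S²:
  S = 4.926 -> Y = 24.262 ✓
  S = 2.113 -> Y = 4.465 ✓
  S = 3.712 -> Y = 13.776 ✓
All samples match this transformation.

(a) S²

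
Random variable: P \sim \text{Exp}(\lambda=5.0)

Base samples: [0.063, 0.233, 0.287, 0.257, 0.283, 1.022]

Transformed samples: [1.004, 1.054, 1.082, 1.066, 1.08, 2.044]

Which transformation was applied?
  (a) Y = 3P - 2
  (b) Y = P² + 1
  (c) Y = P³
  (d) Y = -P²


Checking option (b) Y = P² + 1:
  P = 0.063 -> Y = 1.004 ✓
  P = 0.233 -> Y = 1.054 ✓
  P = 0.287 -> Y = 1.082 ✓
All samples match this transformation.

(b) P² + 1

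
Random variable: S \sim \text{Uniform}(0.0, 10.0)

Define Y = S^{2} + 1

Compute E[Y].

E[Y] = 1*E[S²] + 1
E[S] = 5
E[S²] = Var(S) + (E[S])² = 8.3333333 + 25 = 33.333333
E[Y] = 1*33.333333 + 1 = 34.333333

34.333333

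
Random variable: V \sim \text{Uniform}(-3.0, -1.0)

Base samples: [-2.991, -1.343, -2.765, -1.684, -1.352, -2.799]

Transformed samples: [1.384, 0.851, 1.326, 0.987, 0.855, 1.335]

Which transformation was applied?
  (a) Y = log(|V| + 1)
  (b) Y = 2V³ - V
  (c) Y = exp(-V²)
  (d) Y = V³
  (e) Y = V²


Checking option (a) Y = log(|V| + 1):
  V = -2.991 -> Y = 1.384 ✓
  V = -1.343 -> Y = 0.851 ✓
  V = -2.765 -> Y = 1.326 ✓
All samples match this transformation.

(a) log(|V| + 1)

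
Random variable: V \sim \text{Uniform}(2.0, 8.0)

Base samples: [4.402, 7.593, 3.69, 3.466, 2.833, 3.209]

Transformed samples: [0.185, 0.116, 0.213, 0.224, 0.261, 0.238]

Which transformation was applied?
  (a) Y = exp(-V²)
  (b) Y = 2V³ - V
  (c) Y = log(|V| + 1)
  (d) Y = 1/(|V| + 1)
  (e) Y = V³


Checking option (d) Y = 1/(|V| + 1):
  V = 4.402 -> Y = 0.185 ✓
  V = 7.593 -> Y = 0.116 ✓
  V = 3.69 -> Y = 0.213 ✓
All samples match this transformation.

(d) 1/(|V| + 1)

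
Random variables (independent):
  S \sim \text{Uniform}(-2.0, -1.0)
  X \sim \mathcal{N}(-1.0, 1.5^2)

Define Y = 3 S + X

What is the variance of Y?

For independent RVs: Var(aX + bY) = a²Var(X) + b²Var(Y)
Var(S) = 0.083333333
Var(X) = 2.25
Var(Y) = 3²*0.083333333 + 1²*2.25
= 9*0.083333333 + 1*2.25 = 3

3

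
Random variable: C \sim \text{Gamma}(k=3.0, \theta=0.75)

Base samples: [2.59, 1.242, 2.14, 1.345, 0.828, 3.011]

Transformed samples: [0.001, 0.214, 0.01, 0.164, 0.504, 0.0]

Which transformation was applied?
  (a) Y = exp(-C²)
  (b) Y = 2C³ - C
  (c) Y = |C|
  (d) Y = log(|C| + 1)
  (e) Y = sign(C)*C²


Checking option (a) Y = exp(-C²):
  C = 2.59 -> Y = 0.001 ✓
  C = 1.242 -> Y = 0.214 ✓
  C = 2.14 -> Y = 0.01 ✓
All samples match this transformation.

(a) exp(-C²)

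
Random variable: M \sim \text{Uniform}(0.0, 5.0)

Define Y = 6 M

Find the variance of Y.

For Y = aM + b: Var(Y) = a² * Var(M)
Var(M) = (5 - 0)^2/12 = 2.0833333
Var(Y) = 6² * 2.0833333 = 36 * 2.0833333 = 75

75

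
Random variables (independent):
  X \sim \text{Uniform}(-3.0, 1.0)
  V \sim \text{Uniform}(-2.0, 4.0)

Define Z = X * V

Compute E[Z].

For independent RVs: E[XY] = E[X]*E[Y]
E[X] = -1
E[V] = 1
E[Z] = -1 * 1 = -1

-1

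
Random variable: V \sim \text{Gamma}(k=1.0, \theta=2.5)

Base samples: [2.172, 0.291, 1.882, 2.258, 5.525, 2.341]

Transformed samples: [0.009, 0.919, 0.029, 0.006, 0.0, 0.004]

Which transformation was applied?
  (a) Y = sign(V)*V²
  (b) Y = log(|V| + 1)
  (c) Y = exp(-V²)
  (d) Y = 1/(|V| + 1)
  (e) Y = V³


Checking option (c) Y = exp(-V²):
  V = 2.172 -> Y = 0.009 ✓
  V = 0.291 -> Y = 0.919 ✓
  V = 1.882 -> Y = 0.029 ✓
All samples match this transformation.

(c) exp(-V²)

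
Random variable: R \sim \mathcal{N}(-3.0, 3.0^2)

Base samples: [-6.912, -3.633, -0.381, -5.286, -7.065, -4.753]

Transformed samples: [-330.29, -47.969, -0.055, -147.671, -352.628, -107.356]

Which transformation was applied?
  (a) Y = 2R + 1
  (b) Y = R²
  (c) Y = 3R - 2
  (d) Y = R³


Checking option (d) Y = R³:
  R = -6.912 -> Y = -330.29 ✓
  R = -3.633 -> Y = -47.969 ✓
  R = -0.381 -> Y = -0.055 ✓
All samples match this transformation.

(d) R³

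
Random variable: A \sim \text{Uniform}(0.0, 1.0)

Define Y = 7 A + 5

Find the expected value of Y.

For Y = 7A + 5:
E[Y] = 7 * E[A] + 5
E[A] = (0 + 1)/2 = 0.5
E[Y] = 7 * 0.5 + 5 = 8.5

8.5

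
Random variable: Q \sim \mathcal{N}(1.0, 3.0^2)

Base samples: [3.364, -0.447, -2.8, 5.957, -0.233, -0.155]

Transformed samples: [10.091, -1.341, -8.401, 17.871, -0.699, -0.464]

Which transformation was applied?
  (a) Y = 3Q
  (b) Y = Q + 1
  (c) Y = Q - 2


Checking option (a) Y = 3Q:
  Q = 3.364 -> Y = 10.091 ✓
  Q = -0.447 -> Y = -1.341 ✓
  Q = -2.8 -> Y = -8.401 ✓
All samples match this transformation.

(a) 3Q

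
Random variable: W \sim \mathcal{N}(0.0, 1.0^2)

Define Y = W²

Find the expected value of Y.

Using E[X²] = Var(X) + (E[X])²:
E[W] = 0
Var(W) = 1.0^2 = 1
E[W²] = 1 + 0² = 1 + 0 = 1

1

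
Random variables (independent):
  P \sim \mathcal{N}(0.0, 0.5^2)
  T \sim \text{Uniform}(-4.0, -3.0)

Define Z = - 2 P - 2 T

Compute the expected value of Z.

E[Z] = -2*E[P] - 2*E[T]
E[P] = 0
E[T] = -3.5
E[Z] = -2*0 - 2*(-3.5) = 7

7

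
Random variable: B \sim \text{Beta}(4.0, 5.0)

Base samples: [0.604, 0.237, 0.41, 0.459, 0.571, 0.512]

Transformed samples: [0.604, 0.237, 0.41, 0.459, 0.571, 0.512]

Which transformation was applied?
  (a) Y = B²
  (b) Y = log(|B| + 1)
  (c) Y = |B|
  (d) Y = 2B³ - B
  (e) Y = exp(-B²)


Checking option (c) Y = |B|:
  B = 0.604 -> Y = 0.604 ✓
  B = 0.237 -> Y = 0.237 ✓
  B = 0.41 -> Y = 0.41 ✓
All samples match this transformation.

(c) |B|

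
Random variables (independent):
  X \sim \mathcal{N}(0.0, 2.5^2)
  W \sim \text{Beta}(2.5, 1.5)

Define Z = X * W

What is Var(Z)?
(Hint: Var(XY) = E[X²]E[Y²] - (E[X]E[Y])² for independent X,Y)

Var(XY) = E[X²]E[Y²] - (E[X]E[Y])²
E[X] = 0, Var(X) = 6.25
E[W] = 0.625, Var(W) = 0.046875
E[X²] = 6.25 + 0² = 6.25
E[W²] = 0.046875 + 0.625² = 0.4375
Var(Z) = 6.25*0.4375 - (0*0.625)²
= 2.734375 - 0 = 2.734375

2.734375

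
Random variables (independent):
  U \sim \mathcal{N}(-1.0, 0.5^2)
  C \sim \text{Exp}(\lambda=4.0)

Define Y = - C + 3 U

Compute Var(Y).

For independent RVs: Var(aX + bY) = a²Var(X) + b²Var(Y)
Var(U) = 0.25
Var(C) = 0.0625
Var(Y) = 3²*0.25 + (-1)²*0.0625
= 9*0.25 + 1*0.0625 = 2.3125

2.3125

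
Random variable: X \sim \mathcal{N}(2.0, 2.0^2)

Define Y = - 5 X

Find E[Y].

For Y = -5X:
E[Y] = -5 * E[X]
E[X] = 2.0 = 2
E[Y] = -5 * 2 = -10

-10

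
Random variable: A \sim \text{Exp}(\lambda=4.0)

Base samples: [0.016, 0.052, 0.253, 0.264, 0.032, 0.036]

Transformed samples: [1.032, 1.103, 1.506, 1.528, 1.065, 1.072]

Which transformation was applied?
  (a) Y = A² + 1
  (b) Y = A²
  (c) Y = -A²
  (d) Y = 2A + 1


Checking option (d) Y = 2A + 1:
  A = 0.016 -> Y = 1.032 ✓
  A = 0.052 -> Y = 1.103 ✓
  A = 0.253 -> Y = 1.506 ✓
All samples match this transformation.

(d) 2A + 1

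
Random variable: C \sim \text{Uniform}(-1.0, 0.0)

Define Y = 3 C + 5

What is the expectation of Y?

For Y = 3C + 5:
E[Y] = 3 * E[C] + 5
E[C] = (-1 + 0)/2 = -0.5
E[Y] = 3 * (-0.5) + 5 = 3.5

3.5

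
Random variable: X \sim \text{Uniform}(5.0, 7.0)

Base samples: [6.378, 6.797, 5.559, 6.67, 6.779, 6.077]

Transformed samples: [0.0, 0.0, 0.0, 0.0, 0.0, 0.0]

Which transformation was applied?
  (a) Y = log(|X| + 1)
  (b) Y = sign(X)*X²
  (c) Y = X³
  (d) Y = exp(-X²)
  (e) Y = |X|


Checking option (d) Y = exp(-X²):
  X = 6.378 -> Y = 0.0 ✓
  X = 6.797 -> Y = 0.0 ✓
  X = 5.559 -> Y = 0.0 ✓
All samples match this transformation.

(d) exp(-X²)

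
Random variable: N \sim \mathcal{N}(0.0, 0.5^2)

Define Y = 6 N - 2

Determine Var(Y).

For Y = aN + b: Var(Y) = a² * Var(N)
Var(N) = 0.5^2 = 0.25
Var(Y) = 6² * 0.25 = 36 * 0.25 = 9

9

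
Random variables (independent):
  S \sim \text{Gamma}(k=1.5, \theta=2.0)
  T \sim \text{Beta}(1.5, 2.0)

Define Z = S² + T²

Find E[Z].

E[Z] = E[S²] + E[T²]
E[S²] = Var(S) + E[S]² = 6 + 9 = 15
E[T²] = Var(T) + E[T]² = 0.054421769 + 0.18367347 = 0.23809524
E[Z] = 15 + 0.23809524 = 15.238095

15.238095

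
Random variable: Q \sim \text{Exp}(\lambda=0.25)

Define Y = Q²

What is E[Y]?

E[Q²] = Var(Q) + (E[Q])² = 16 + 16 = 32

32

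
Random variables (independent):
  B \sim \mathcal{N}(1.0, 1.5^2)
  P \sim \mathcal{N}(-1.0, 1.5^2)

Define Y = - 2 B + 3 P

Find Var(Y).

For independent RVs: Var(aX + bY) = a²Var(X) + b²Var(Y)
Var(B) = 2.25
Var(P) = 2.25
Var(Y) = (-2)²*2.25 + 3²*2.25
= 4*2.25 + 9*2.25 = 29.25

29.25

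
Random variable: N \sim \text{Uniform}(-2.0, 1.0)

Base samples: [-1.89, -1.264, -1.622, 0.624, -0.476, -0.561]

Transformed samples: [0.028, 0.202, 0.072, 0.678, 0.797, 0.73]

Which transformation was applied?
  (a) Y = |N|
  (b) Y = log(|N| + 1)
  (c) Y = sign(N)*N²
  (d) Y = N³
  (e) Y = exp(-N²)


Checking option (e) Y = exp(-N²):
  N = -1.89 -> Y = 0.028 ✓
  N = -1.264 -> Y = 0.202 ✓
  N = -1.622 -> Y = 0.072 ✓
All samples match this transformation.

(e) exp(-N²)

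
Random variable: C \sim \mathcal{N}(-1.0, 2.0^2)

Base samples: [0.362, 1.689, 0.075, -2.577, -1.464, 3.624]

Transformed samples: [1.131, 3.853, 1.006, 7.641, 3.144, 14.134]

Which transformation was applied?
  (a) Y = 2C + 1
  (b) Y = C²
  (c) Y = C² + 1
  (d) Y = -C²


Checking option (c) Y = C² + 1:
  C = 0.362 -> Y = 1.131 ✓
  C = 1.689 -> Y = 3.853 ✓
  C = 0.075 -> Y = 1.006 ✓
All samples match this transformation.

(c) C² + 1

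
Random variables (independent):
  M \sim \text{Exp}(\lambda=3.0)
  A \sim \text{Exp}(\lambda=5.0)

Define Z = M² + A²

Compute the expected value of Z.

E[Z] = E[M²] + E[A²]
E[M²] = Var(M) + E[M]² = 0.11111111 + 0.11111111 = 0.22222222
E[A²] = Var(A) + E[A]² = 0.04 + 0.04 = 0.08
E[Z] = 0.22222222 + 0.08 = 0.30222222

0.30222222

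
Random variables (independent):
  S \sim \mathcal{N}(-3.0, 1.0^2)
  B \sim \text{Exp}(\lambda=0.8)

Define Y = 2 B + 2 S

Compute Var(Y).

For independent RVs: Var(aX + bY) = a²Var(X) + b²Var(Y)
Var(S) = 1
Var(B) = 1.5625
Var(Y) = 2²*1 + 2²*1.5625
= 4*1 + 4*1.5625 = 10.25

10.25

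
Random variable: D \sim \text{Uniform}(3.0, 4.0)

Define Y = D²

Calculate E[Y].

E[D²] = Var(D) + (E[D])² = 0.083333333 + 12.25 = 12.333333

12.333333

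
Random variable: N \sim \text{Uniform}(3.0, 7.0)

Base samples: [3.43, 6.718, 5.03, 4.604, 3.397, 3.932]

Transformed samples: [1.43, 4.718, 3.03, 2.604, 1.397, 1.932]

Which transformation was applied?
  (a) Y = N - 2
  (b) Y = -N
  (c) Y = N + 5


Checking option (a) Y = N - 2:
  N = 3.43 -> Y = 1.43 ✓
  N = 6.718 -> Y = 4.718 ✓
  N = 5.03 -> Y = 3.03 ✓
All samples match this transformation.

(a) N - 2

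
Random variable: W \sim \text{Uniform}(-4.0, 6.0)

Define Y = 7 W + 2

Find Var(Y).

For Y = aW + b: Var(Y) = a² * Var(W)
Var(W) = (6 + 4)^2/12 = 8.3333333
Var(Y) = 7² * 8.3333333 = 49 * 8.3333333 = 408.33333

408.33333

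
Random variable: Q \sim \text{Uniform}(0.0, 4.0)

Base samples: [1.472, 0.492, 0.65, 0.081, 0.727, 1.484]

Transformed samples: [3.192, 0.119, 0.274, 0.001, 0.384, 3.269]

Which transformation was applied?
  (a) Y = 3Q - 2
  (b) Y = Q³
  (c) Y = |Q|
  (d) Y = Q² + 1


Checking option (b) Y = Q³:
  Q = 1.472 -> Y = 3.192 ✓
  Q = 0.492 -> Y = 0.119 ✓
  Q = 0.65 -> Y = 0.274 ✓
All samples match this transformation.

(b) Q³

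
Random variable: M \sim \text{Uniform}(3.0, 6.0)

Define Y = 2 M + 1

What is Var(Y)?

For Y = aM + b: Var(Y) = a² * Var(M)
Var(M) = (6 - 3)^2/12 = 0.75
Var(Y) = 2² * 0.75 = 4 * 0.75 = 3

3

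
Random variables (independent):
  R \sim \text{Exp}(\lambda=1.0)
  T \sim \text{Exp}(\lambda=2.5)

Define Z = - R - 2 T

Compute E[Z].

E[Z] = -1*E[R] - 2*E[T]
E[R] = 1
E[T] = 0.4
E[Z] = -1*1 - 2*0.4 = -1.8

-1.8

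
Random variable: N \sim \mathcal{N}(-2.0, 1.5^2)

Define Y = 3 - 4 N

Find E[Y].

For Y = -4N + 3:
E[Y] = -4 * E[N] + 3
E[N] = -2.0 = -2
E[Y] = -4 * (-2) + 3 = 11

11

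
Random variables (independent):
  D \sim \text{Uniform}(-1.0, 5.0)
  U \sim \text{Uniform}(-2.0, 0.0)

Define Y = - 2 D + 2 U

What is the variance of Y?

For independent RVs: Var(aX + bY) = a²Var(X) + b²Var(Y)
Var(D) = 3
Var(U) = 0.33333333
Var(Y) = (-2)²*3 + 2²*0.33333333
= 4*3 + 4*0.33333333 = 13.333333

13.333333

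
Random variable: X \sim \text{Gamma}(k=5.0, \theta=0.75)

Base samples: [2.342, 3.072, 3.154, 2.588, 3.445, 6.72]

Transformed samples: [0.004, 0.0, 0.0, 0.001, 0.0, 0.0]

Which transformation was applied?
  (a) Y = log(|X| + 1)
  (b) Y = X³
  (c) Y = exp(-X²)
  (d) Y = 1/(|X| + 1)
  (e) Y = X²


Checking option (c) Y = exp(-X²):
  X = 2.342 -> Y = 0.004 ✓
  X = 3.072 -> Y = 0.0 ✓
  X = 3.154 -> Y = 0.0 ✓
All samples match this transformation.

(c) exp(-X²)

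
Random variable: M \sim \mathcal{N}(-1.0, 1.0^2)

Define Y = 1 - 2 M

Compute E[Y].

For Y = -2M + 1:
E[Y] = -2 * E[M] + 1
E[M] = -1.0 = -1
E[Y] = -2 * (-1) + 1 = 3

3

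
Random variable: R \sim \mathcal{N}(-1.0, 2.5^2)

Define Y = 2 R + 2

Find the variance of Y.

For Y = aR + b: Var(Y) = a² * Var(R)
Var(R) = 2.5^2 = 6.25
Var(Y) = 2² * 6.25 = 4 * 6.25 = 25

25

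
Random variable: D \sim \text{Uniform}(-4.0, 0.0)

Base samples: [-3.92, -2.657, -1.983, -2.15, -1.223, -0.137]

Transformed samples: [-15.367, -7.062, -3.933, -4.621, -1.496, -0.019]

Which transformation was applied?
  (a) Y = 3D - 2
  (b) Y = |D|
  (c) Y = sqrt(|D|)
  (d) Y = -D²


Checking option (d) Y = -D²:
  D = -3.92 -> Y = -15.367 ✓
  D = -2.657 -> Y = -7.062 ✓
  D = -1.983 -> Y = -3.933 ✓
All samples match this transformation.

(d) -D²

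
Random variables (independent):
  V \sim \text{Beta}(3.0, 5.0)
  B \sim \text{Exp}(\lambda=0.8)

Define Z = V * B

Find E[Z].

For independent RVs: E[XY] = E[X]*E[Y]
E[V] = 0.375
E[B] = 1.25
E[Z] = 0.375 * 1.25 = 0.46875

0.46875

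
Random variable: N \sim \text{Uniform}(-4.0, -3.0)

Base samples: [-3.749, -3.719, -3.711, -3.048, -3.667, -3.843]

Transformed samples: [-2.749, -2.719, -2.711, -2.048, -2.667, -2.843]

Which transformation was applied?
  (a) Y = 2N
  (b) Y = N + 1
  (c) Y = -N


Checking option (b) Y = N + 1:
  N = -3.749 -> Y = -2.749 ✓
  N = -3.719 -> Y = -2.719 ✓
  N = -3.711 -> Y = -2.711 ✓
All samples match this transformation.

(b) N + 1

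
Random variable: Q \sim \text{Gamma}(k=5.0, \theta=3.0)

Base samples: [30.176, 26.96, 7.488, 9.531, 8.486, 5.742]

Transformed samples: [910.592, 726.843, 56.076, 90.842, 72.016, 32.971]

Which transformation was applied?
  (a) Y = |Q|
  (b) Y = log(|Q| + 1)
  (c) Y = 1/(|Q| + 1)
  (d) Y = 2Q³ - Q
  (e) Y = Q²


Checking option (e) Y = Q²:
  Q = 30.176 -> Y = 910.592 ✓
  Q = 26.96 -> Y = 726.843 ✓
  Q = 7.488 -> Y = 56.076 ✓
All samples match this transformation.

(e) Q²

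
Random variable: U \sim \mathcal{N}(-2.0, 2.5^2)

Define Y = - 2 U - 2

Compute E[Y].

For Y = -2U - 2:
E[Y] = -2 * E[U] - 2
E[U] = -2.0 = -2
E[Y] = -2 * (-2) - 2 = 2

2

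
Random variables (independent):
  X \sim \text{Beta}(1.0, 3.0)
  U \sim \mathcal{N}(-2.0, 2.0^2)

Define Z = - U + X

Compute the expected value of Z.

E[Z] = 1*E[X] - 1*E[U]
E[X] = 0.25
E[U] = -2
E[Z] = 1*0.25 - 1*(-2) = 2.25

2.25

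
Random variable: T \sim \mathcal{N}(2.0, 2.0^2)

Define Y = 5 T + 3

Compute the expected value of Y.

For Y = 5T + 3:
E[Y] = 5 * E[T] + 3
E[T] = 2.0 = 2
E[Y] = 5 * 2 + 3 = 13

13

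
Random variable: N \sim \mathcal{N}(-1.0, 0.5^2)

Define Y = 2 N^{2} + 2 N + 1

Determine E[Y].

E[Y] = 2*E[N²] + 2*E[N] + 1
E[N] = -1
E[N²] = Var(N) + (E[N])² = 0.25 + 1 = 1.25
E[Y] = 2*1.25 + 2*(-1) + 1 = 1.5

1.5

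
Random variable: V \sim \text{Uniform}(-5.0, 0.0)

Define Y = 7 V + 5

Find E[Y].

For Y = 7V + 5:
E[Y] = 7 * E[V] + 5
E[V] = (-5 + 0)/2 = -2.5
E[Y] = 7 * (-2.5) + 5 = -12.5

-12.5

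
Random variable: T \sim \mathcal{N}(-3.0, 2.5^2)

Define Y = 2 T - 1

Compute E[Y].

For Y = 2T - 1:
E[Y] = 2 * E[T] - 1
E[T] = -3.0 = -3
E[Y] = 2 * (-3) - 1 = -7

-7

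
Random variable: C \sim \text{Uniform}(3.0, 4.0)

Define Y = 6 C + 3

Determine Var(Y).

For Y = aC + b: Var(Y) = a² * Var(C)
Var(C) = (4 - 3)^2/12 = 0.083333333
Var(Y) = 6² * 0.083333333 = 36 * 0.083333333 = 3

3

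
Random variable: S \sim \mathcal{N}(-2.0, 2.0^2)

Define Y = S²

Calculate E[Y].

Using E[X²] = Var(X) + (E[X])²:
E[S] = -2
Var(S) = 2.0^2 = 4
E[S²] = 4 + (-2)² = 4 + 4 = 8

8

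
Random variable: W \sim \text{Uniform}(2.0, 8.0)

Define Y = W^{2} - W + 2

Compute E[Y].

E[Y] = 1*E[W²] - 1*E[W] + 2
E[W] = 5
E[W²] = Var(W) + (E[W])² = 3 + 25 = 28
E[Y] = 1*28 - 1*5 + 2 = 25

25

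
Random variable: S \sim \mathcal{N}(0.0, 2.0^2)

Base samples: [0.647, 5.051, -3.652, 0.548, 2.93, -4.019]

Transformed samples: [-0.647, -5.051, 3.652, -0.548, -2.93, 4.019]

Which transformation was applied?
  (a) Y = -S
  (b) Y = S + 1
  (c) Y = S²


Checking option (a) Y = -S:
  S = 0.647 -> Y = -0.647 ✓
  S = 5.051 -> Y = -5.051 ✓
  S = -3.652 -> Y = 3.652 ✓
All samples match this transformation.

(a) -S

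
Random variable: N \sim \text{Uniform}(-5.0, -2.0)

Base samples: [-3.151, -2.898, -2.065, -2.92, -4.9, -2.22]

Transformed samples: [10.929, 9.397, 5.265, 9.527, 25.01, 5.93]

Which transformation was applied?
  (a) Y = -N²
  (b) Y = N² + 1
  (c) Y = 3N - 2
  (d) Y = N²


Checking option (b) Y = N² + 1:
  N = -3.151 -> Y = 10.929 ✓
  N = -2.898 -> Y = 9.397 ✓
  N = -2.065 -> Y = 5.265 ✓
All samples match this transformation.

(b) N² + 1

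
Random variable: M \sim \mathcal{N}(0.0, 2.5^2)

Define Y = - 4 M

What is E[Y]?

For Y = -4M:
E[Y] = -4 * E[M]
E[M] = 0.0 = 0
E[Y] = -4 * 0 = 0

0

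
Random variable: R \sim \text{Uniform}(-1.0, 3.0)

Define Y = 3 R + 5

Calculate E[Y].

For Y = 3R + 5:
E[Y] = 3 * E[R] + 5
E[R] = (-1 + 3)/2 = 1
E[Y] = 3 * 1 + 5 = 8

8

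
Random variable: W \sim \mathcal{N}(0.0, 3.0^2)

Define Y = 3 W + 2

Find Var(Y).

For Y = aW + b: Var(Y) = a² * Var(W)
Var(W) = 3.0^2 = 9
Var(Y) = 3² * 9 = 9 * 9 = 81

81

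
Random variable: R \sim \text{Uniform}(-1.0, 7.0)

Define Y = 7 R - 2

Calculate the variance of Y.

For Y = aR + b: Var(Y) = a² * Var(R)
Var(R) = (7 + 1)^2/12 = 5.3333333
Var(Y) = 7² * 5.3333333 = 49 * 5.3333333 = 261.33333

261.33333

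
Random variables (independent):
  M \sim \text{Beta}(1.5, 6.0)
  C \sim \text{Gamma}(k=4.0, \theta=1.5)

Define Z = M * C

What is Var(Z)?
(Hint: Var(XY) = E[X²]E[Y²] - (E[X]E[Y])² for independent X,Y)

Var(XY) = E[X²]E[Y²] - (E[X]E[Y])²
E[M] = 0.2, Var(M) = 0.018823529
E[C] = 6, Var(C) = 9
E[M²] = 0.018823529 + 0.2² = 0.058823529
E[C²] = 9 + 6² = 45
Var(Z) = 0.058823529*45 - (0.2*6)²
= 2.6470588 - 1.44 = 1.2070588

1.2070588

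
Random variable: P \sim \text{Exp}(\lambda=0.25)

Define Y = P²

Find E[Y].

Using E[X²] = Var(X) + (E[X])²:
E[P] = 4
Var(P) = 1/0.25^2 = 16
E[P²] = 16 + 4² = 16 + 16 = 32

32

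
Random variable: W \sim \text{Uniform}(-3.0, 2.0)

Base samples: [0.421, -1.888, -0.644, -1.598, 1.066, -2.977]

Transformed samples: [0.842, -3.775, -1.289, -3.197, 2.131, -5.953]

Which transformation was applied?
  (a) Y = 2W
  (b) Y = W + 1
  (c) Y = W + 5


Checking option (a) Y = 2W:
  W = 0.421 -> Y = 0.842 ✓
  W = -1.888 -> Y = -3.775 ✓
  W = -0.644 -> Y = -1.289 ✓
All samples match this transformation.

(a) 2W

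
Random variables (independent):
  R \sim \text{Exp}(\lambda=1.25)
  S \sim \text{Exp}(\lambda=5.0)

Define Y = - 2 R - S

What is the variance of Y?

For independent RVs: Var(aX + bY) = a²Var(X) + b²Var(Y)
Var(R) = 0.64
Var(S) = 0.04
Var(Y) = (-2)²*0.64 + (-1)²*0.04
= 4*0.64 + 1*0.04 = 2.6

2.6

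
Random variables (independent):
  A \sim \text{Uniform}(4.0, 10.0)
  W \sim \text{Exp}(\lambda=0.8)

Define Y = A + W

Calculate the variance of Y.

For independent RVs: Var(aX + bY) = a²Var(X) + b²Var(Y)
Var(A) = 3
Var(W) = 1.5625
Var(Y) = 1²*3 + 1²*1.5625
= 1*3 + 1*1.5625 = 4.5625

4.5625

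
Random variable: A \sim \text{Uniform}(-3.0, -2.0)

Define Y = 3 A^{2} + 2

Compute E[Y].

E[Y] = 3*E[A²] + 2
E[A] = -2.5
E[A²] = Var(A) + (E[A])² = 0.083333333 + 6.25 = 6.3333333
E[Y] = 3*6.3333333 + 2 = 21

21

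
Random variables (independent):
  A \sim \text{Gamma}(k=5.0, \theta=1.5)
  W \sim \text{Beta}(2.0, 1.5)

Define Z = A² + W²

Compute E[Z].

E[Z] = E[A²] + E[W²]
E[A²] = Var(A) + E[A]² = 11.25 + 56.25 = 67.5
E[W²] = Var(W) + E[W]² = 0.054421769 + 0.32653061 = 0.38095238
E[Z] = 67.5 + 0.38095238 = 67.880952

67.880952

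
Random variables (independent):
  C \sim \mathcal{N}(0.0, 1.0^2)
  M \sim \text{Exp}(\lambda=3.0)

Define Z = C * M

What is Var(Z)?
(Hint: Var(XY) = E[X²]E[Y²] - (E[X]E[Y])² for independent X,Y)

Var(XY) = E[X²]E[Y²] - (E[X]E[Y])²
E[C] = 0, Var(C) = 1
E[M] = 0.33333333, Var(M) = 0.11111111
E[C²] = 1 + 0² = 1
E[M²] = 0.11111111 + 0.33333333² = 0.22222222
Var(Z) = 1*0.22222222 - (0*0.33333333)²
= 0.22222222 - 0 = 0.22222222

0.22222222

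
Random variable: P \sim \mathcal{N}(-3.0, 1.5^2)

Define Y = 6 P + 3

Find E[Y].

For Y = 6P + 3:
E[Y] = 6 * E[P] + 3
E[P] = -3.0 = -3
E[Y] = 6 * (-3) + 3 = -15

-15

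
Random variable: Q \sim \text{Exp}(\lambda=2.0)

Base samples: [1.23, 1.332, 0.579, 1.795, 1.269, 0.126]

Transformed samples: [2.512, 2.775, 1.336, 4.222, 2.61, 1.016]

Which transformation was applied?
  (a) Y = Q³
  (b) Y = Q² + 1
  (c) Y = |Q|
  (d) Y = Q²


Checking option (b) Y = Q² + 1:
  Q = 1.23 -> Y = 2.512 ✓
  Q = 1.332 -> Y = 2.775 ✓
  Q = 0.579 -> Y = 1.336 ✓
All samples match this transformation.

(b) Q² + 1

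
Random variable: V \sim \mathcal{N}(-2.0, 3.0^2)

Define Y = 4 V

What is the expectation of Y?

For Y = 4V:
E[Y] = 4 * E[V]
E[V] = -2.0 = -2
E[Y] = 4 * (-2) = -8

-8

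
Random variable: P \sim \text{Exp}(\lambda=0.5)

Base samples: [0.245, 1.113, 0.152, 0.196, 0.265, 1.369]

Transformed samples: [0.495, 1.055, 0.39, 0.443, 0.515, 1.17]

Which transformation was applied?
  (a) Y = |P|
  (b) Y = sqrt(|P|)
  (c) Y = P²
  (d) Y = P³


Checking option (b) Y = sqrt(|P|):
  P = 0.245 -> Y = 0.495 ✓
  P = 1.113 -> Y = 1.055 ✓
  P = 0.152 -> Y = 0.39 ✓
All samples match this transformation.

(b) sqrt(|P|)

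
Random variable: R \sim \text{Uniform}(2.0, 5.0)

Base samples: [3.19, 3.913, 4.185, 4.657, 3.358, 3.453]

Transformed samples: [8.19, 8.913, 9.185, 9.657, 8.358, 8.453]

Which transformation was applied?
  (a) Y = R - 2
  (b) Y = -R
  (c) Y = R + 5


Checking option (c) Y = R + 5:
  R = 3.19 -> Y = 8.19 ✓
  R = 3.913 -> Y = 8.913 ✓
  R = 4.185 -> Y = 9.185 ✓
All samples match this transformation.

(c) R + 5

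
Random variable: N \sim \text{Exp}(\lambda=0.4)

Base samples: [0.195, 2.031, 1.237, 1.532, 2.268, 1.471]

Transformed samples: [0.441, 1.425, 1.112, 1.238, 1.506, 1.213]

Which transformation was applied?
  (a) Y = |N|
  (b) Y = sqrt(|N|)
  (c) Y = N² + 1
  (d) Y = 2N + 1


Checking option (b) Y = sqrt(|N|):
  N = 0.195 -> Y = 0.441 ✓
  N = 2.031 -> Y = 1.425 ✓
  N = 1.237 -> Y = 1.112 ✓
All samples match this transformation.

(b) sqrt(|N|)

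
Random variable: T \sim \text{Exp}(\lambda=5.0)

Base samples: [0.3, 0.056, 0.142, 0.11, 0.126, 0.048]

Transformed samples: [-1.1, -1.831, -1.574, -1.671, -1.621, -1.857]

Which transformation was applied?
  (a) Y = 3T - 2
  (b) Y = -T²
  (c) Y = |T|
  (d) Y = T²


Checking option (a) Y = 3T - 2:
  T = 0.3 -> Y = -1.1 ✓
  T = 0.056 -> Y = -1.831 ✓
  T = 0.142 -> Y = -1.574 ✓
All samples match this transformation.

(a) 3T - 2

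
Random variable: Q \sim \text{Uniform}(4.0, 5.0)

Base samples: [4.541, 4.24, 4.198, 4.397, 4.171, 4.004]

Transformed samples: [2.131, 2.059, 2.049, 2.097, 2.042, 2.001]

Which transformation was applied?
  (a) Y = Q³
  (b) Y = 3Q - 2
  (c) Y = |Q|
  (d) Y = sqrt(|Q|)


Checking option (d) Y = sqrt(|Q|):
  Q = 4.541 -> Y = 2.131 ✓
  Q = 4.24 -> Y = 2.059 ✓
  Q = 4.198 -> Y = 2.049 ✓
All samples match this transformation.

(d) sqrt(|Q|)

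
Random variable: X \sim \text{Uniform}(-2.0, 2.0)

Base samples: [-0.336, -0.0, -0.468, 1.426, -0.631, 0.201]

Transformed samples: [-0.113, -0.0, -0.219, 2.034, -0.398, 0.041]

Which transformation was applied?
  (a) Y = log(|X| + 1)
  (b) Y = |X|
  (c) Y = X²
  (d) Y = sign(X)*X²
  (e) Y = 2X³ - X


Checking option (d) Y = sign(X)*X²:
  X = -0.336 -> Y = -0.113 ✓
  X = -0.0 -> Y = -0.0 ✓
  X = -0.468 -> Y = -0.219 ✓
All samples match this transformation.

(d) sign(X)*X²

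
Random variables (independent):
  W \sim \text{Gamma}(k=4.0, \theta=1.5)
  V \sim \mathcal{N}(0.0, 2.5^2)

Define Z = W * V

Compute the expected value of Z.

For independent RVs: E[XY] = E[X]*E[Y]
E[W] = 6
E[V] = 0
E[Z] = 6 * 0 = 0

0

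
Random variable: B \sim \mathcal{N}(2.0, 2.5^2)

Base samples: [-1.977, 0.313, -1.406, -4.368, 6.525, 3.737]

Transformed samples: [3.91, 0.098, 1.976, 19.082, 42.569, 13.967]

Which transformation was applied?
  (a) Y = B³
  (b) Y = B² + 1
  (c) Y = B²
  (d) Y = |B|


Checking option (c) Y = B²:
  B = -1.977 -> Y = 3.91 ✓
  B = 0.313 -> Y = 0.098 ✓
  B = -1.406 -> Y = 1.976 ✓
All samples match this transformation.

(c) B²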